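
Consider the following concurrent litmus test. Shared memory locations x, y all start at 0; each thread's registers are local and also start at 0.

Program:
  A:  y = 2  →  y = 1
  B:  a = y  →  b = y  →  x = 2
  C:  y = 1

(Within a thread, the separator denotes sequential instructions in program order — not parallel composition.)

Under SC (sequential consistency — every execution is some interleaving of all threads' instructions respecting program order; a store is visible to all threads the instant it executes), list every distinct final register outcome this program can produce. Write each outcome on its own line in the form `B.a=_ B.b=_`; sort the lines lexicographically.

B.a=0 B.b=0
B.a=0 B.b=1
B.a=0 B.b=2
B.a=1 B.b=1
B.a=1 B.b=2
B.a=2 B.b=1
B.a=2 B.b=2

outcome vector order: (B.a,B.b)
|SC outcomes| = 7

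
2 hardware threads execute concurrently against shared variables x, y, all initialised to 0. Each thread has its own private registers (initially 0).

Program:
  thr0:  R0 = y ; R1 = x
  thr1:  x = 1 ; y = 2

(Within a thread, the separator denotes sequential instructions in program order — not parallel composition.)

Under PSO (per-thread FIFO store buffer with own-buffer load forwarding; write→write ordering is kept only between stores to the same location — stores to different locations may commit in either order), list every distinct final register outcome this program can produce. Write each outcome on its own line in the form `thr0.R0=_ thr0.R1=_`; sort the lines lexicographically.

thr0.R0=0 thr0.R1=0
thr0.R0=0 thr0.R1=1
thr0.R0=2 thr0.R1=0
thr0.R0=2 thr0.R1=1

outcome vector order: (thr0.R0,thr0.R1)
|PSO outcomes| = 4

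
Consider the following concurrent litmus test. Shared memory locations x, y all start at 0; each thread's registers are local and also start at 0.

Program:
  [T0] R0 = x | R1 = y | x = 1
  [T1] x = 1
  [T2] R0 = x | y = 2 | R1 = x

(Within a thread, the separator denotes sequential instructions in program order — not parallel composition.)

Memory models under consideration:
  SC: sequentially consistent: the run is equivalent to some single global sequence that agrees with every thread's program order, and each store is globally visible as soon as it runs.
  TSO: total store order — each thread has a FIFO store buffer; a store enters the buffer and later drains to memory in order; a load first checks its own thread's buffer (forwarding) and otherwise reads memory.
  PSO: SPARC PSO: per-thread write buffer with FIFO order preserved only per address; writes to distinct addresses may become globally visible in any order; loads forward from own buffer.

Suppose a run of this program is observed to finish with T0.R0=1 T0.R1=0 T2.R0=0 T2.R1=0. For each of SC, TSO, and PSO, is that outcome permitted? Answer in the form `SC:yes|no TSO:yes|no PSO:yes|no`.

outcome vector order: (T0.R0,T0.R1,T2.R0,T2.R1)
under SC → 0000, 0001, 0011, 0200, 0201, 0211, 1001, 1011, 1200, 1201, 1211
under TSO → 0000, 0001, 0011, 0200, 0201, 0211, 1000, 1001, 1011, 1200, 1201, 1211
under PSO → 0000, 0001, 0011, 0200, 0201, 0211, 1000, 1001, 1011, 1200, 1201, 1211
target 1000 ∈ {TSO,PSO}

SC:no TSO:yes PSO:yes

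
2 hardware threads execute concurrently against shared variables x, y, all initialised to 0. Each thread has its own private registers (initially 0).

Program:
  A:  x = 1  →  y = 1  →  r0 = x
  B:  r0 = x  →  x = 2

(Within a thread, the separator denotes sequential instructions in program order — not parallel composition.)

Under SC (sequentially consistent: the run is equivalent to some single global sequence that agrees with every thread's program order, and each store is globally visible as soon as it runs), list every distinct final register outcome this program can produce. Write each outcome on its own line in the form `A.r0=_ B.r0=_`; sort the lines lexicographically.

outcome vector order: (A.r0,B.r0)
|SC outcomes| = 4

A.r0=1 B.r0=0
A.r0=1 B.r0=1
A.r0=2 B.r0=0
A.r0=2 B.r0=1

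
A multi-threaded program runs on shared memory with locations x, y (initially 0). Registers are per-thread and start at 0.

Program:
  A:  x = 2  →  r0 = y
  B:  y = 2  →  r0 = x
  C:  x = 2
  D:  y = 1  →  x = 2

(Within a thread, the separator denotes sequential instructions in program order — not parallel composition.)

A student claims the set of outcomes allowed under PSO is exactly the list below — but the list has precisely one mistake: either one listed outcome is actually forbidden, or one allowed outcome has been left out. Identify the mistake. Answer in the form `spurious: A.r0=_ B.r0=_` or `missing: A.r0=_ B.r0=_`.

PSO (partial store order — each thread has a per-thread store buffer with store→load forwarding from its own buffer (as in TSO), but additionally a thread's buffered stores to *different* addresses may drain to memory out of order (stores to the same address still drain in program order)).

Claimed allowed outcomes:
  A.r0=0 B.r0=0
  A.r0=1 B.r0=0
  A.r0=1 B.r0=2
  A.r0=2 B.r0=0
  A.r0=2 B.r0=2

missing: A.r0=0 B.r0=2

outcome vector order: (A.r0,B.r0)
PSO: 6 outcomes — {<0 0>, <0 2>, <1 0>, <1 2>, <2 0>, <2 2>}
PSO∖claimed = {<0 2>}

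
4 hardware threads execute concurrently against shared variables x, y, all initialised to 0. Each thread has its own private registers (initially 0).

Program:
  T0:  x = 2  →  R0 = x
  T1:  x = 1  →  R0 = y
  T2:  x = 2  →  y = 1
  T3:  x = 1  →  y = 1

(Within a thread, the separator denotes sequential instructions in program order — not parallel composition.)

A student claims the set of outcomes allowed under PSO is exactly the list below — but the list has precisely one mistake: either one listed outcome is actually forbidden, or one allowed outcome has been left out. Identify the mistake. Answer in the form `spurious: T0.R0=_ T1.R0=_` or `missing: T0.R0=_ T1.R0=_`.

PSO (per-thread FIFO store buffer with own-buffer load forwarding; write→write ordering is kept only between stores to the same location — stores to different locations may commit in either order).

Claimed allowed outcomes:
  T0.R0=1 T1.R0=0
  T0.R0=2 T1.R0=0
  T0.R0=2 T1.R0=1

outcome vector order: (T0.R0,T1.R0)
under PSO → 1/0, 1/1, 2/0, 2/1
PSO∖claimed = {1/1}

missing: T0.R0=1 T1.R0=1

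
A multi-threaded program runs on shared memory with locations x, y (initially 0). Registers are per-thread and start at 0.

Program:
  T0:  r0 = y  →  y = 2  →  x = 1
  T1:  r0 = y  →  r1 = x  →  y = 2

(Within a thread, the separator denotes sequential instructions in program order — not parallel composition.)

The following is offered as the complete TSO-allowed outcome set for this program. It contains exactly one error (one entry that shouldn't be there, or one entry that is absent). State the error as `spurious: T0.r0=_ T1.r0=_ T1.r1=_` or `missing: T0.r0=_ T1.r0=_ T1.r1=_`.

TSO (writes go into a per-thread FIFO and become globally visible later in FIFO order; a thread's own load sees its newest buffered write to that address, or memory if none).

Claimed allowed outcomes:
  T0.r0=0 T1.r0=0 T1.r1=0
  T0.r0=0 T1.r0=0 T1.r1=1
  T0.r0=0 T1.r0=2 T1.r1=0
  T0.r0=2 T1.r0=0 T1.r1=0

missing: T0.r0=0 T1.r0=2 T1.r1=1

outcome vector order: (T0.r0,T1.r0,T1.r1)
[TSO] allowed = {0/0/0, 0/0/1, 0/2/0, 0/2/1, 2/0/0}
TSO∖claimed = {0/2/1}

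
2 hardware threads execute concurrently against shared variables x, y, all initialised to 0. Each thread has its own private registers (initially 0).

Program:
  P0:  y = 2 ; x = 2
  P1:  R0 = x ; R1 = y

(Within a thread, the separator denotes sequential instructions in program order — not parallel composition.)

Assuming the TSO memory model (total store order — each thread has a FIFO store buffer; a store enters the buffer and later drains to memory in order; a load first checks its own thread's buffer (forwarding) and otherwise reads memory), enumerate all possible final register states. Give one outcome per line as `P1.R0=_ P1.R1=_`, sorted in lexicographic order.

outcome vector order: (P1.R0,P1.R1)
|TSO outcomes| = 3

P1.R0=0 P1.R1=0
P1.R0=0 P1.R1=2
P1.R0=2 P1.R1=2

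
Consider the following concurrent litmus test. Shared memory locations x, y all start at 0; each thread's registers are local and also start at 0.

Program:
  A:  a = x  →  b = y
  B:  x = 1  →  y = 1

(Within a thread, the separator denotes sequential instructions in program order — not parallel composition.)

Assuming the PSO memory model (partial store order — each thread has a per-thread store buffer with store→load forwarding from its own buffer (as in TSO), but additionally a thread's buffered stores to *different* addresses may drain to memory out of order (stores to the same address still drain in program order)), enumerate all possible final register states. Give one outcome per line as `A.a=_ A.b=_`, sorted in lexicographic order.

A.a=0 A.b=0
A.a=0 A.b=1
A.a=1 A.b=0
A.a=1 A.b=1

outcome vector order: (A.a,A.b)
|PSO outcomes| = 4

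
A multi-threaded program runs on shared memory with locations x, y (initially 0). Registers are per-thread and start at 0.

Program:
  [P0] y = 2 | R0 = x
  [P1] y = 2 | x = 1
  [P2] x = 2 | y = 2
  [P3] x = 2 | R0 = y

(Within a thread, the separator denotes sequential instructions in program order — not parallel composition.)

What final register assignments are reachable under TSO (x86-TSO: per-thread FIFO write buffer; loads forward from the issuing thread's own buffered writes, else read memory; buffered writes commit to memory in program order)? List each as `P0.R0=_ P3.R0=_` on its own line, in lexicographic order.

P0.R0=0 P3.R0=0
P0.R0=0 P3.R0=2
P0.R0=1 P3.R0=0
P0.R0=1 P3.R0=2
P0.R0=2 P3.R0=0
P0.R0=2 P3.R0=2

outcome vector order: (P0.R0,P3.R0)
|TSO outcomes| = 6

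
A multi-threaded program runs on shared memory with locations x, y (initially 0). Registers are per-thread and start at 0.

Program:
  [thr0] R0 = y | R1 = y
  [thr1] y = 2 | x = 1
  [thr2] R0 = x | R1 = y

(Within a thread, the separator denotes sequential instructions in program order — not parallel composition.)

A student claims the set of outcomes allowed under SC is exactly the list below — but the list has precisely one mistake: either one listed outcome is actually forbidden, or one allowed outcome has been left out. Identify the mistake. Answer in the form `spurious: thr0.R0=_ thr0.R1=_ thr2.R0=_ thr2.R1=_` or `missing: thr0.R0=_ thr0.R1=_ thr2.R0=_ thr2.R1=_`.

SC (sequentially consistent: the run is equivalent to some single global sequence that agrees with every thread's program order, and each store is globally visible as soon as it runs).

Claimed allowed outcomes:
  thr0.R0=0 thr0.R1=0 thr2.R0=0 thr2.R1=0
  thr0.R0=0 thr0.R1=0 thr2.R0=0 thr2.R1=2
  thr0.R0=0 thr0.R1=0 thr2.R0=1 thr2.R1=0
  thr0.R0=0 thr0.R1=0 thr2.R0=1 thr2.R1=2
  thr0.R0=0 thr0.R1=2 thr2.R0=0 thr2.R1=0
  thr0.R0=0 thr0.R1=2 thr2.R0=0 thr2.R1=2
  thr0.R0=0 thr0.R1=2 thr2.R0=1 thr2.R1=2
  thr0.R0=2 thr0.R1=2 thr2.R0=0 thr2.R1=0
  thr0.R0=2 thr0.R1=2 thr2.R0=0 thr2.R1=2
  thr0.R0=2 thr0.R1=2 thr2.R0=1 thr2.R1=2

outcome vector order: (thr0.R0,thr0.R1,thr2.R0,thr2.R1)
under SC → <0 0 0 0>; <0 0 0 2>; <0 0 1 2>; <0 2 0 0>; <0 2 0 2>; <0 2 1 2>; <2 2 0 0>; <2 2 0 2>; <2 2 1 2>
claimed∖SC = {<0 0 1 0>}

spurious: thr0.R0=0 thr0.R1=0 thr2.R0=1 thr2.R1=0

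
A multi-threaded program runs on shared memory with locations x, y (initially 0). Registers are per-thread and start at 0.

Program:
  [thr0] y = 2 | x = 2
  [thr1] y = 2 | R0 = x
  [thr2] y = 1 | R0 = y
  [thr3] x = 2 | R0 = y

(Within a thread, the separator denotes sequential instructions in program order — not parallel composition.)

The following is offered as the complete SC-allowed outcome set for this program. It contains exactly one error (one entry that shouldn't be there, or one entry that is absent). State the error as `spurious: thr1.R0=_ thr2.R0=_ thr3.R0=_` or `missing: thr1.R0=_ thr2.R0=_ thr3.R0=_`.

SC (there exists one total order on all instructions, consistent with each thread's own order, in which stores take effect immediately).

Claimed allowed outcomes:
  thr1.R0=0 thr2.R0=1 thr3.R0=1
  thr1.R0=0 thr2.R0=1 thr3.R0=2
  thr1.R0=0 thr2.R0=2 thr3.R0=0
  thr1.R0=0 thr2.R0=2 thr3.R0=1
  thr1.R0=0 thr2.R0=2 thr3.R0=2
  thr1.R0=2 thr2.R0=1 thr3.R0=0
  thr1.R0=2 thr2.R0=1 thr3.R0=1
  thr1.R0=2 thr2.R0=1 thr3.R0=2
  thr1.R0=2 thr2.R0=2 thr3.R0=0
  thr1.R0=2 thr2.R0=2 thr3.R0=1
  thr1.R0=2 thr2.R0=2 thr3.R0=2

outcome vector order: (thr1.R0,thr2.R0,thr3.R0)
under SC → <0 1 1>, <0 1 2>, <0 2 1>, <0 2 2>, <2 1 0>, <2 1 1>, <2 1 2>, <2 2 0>, <2 2 1>, <2 2 2>
claimed∖SC = {<0 2 0>}

spurious: thr1.R0=0 thr2.R0=2 thr3.R0=0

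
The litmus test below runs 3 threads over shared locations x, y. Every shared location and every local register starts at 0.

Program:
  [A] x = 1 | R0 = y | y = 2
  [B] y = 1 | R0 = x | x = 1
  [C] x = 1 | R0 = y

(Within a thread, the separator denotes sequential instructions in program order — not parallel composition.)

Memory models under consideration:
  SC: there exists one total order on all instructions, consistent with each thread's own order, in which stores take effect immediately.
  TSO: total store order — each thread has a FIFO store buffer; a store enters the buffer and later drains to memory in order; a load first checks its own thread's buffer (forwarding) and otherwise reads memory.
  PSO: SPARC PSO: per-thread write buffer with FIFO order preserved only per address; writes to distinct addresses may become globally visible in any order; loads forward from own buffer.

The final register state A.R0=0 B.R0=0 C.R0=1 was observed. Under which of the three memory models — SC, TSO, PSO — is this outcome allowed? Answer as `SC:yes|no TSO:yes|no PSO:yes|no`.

outcome vector order: (A.R0,B.R0,C.R0)
[SC] allowed = {010, 011, 012, 101, 102, 110, 111, 112}
[TSO] allowed = {000, 001, 002, 010, 011, 012, 100, 101, 102, 110, 111, 112}
[PSO] allowed = {000, 001, 002, 010, 011, 012, 100, 101, 102, 110, 111, 112}
target 001 ∈ {TSO,PSO}

SC:no TSO:yes PSO:yes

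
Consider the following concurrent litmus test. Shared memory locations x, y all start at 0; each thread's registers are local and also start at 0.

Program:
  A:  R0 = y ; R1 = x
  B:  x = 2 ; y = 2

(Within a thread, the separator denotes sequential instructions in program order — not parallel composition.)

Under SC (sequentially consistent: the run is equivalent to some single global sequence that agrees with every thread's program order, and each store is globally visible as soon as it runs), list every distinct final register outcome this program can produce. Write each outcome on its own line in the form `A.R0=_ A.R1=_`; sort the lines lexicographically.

A.R0=0 A.R1=0
A.R0=0 A.R1=2
A.R0=2 A.R1=2

outcome vector order: (A.R0,A.R1)
|SC outcomes| = 3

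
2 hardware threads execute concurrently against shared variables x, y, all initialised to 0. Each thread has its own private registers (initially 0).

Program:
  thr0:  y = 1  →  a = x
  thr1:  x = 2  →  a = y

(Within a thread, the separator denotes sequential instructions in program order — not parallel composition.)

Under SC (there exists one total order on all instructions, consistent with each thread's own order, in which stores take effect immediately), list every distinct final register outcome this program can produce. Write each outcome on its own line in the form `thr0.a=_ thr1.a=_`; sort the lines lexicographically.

outcome vector order: (thr0.a,thr1.a)
|SC outcomes| = 3

thr0.a=0 thr1.a=1
thr0.a=2 thr1.a=0
thr0.a=2 thr1.a=1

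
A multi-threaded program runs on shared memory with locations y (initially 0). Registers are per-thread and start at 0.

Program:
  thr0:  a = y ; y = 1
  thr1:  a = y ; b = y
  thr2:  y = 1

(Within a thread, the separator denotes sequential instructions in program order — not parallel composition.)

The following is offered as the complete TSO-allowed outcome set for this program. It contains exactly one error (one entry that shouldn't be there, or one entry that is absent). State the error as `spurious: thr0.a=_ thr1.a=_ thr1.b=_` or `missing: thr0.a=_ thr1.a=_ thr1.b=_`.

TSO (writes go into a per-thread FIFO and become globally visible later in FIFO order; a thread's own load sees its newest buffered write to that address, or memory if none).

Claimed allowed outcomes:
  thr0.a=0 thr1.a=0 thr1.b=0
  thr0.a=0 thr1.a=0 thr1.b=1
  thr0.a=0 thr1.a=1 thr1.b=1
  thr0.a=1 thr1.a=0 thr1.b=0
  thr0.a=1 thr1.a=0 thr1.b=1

missing: thr0.a=1 thr1.a=1 thr1.b=1

outcome vector order: (thr0.a,thr1.a,thr1.b)
TSO (6): 0/0/0 0/0/1 0/1/1 1/0/0 1/0/1 1/1/1
TSO∖claimed = {1/1/1}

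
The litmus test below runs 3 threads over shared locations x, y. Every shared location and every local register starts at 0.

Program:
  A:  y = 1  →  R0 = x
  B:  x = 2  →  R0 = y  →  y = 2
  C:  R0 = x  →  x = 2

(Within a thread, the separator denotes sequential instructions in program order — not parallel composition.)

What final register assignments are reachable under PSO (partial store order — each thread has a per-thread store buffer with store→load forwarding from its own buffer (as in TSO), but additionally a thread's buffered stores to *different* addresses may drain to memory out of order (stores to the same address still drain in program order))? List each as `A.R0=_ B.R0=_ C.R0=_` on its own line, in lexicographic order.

outcome vector order: (A.R0,B.R0,C.R0)
|PSO outcomes| = 8

A.R0=0 B.R0=0 C.R0=0
A.R0=0 B.R0=0 C.R0=2
A.R0=0 B.R0=1 C.R0=0
A.R0=0 B.R0=1 C.R0=2
A.R0=2 B.R0=0 C.R0=0
A.R0=2 B.R0=0 C.R0=2
A.R0=2 B.R0=1 C.R0=0
A.R0=2 B.R0=1 C.R0=2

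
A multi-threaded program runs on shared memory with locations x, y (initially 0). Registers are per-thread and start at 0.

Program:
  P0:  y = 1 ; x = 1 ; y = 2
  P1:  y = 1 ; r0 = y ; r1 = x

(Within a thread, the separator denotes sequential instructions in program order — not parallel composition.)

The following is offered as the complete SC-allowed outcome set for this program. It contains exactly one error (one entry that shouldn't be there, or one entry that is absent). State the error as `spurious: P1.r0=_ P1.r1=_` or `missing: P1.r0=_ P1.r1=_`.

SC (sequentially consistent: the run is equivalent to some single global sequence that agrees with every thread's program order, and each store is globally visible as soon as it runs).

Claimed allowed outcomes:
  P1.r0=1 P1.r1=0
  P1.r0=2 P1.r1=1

outcome vector order: (P1.r0,P1.r1)
SC: 3 outcomes — {(1,0); (1,1); (2,1)}
SC∖claimed = {(1,1)}

missing: P1.r0=1 P1.r1=1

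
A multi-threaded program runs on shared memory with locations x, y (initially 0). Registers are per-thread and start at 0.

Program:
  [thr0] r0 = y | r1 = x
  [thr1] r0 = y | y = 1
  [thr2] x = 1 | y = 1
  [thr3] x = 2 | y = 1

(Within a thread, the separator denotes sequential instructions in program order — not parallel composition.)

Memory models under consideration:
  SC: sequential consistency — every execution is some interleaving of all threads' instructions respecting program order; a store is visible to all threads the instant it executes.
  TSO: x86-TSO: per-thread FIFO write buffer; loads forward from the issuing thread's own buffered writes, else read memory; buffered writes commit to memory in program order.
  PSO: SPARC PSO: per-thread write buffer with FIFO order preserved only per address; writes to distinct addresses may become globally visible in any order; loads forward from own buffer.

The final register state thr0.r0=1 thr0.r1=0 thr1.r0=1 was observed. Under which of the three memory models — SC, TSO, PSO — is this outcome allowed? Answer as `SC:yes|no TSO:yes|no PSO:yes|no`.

SC:no TSO:no PSO:yes

outcome vector order: (thr0.r0,thr0.r1,thr1.r0)
under SC → 000 001 010 011 020 021 100 110 111 120 121
under TSO → 000 001 010 011 020 021 100 110 111 120 121
under PSO → 000 001 010 011 020 021 100 101 110 111 120 121
target 101 ∈ {PSO}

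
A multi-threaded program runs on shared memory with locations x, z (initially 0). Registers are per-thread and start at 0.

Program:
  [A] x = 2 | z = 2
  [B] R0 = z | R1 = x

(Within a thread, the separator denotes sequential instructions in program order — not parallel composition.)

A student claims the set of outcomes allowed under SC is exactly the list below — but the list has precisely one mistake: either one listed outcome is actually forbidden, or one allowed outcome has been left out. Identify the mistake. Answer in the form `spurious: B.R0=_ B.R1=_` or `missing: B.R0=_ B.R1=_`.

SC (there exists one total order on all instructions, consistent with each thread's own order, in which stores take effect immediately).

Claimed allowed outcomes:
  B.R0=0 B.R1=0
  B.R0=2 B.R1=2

missing: B.R0=0 B.R1=2

outcome vector order: (B.R0,B.R1)
SC (3): 00, 02, 22
SC∖claimed = {02}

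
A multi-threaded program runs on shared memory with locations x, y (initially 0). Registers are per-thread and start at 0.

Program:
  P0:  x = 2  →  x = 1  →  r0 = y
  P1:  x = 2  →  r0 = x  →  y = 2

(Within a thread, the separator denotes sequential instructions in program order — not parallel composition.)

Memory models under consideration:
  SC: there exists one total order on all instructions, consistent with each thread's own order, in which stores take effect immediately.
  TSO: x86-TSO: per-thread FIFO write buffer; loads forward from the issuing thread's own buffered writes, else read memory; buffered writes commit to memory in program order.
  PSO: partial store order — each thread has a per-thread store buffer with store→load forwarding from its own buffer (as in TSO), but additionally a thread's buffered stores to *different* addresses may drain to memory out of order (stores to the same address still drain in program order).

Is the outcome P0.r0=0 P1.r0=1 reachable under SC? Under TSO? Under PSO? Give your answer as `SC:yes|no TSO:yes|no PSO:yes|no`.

outcome vector order: (P0.r0,P1.r0)
SC (4): 01; 02; 21; 22
TSO (4): 01; 02; 21; 22
PSO (4): 01; 02; 21; 22
target 01 ∈ {SC,TSO,PSO}

SC:yes TSO:yes PSO:yes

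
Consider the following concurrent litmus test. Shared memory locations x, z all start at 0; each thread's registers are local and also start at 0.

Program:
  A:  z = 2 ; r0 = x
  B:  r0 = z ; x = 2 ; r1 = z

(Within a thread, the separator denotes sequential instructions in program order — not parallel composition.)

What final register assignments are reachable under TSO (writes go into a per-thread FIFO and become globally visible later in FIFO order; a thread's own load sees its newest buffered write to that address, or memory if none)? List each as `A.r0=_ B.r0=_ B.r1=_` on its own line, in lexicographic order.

outcome vector order: (A.r0,B.r0,B.r1)
|TSO outcomes| = 6

A.r0=0 B.r0=0 B.r1=0
A.r0=0 B.r0=0 B.r1=2
A.r0=0 B.r0=2 B.r1=2
A.r0=2 B.r0=0 B.r1=0
A.r0=2 B.r0=0 B.r1=2
A.r0=2 B.r0=2 B.r1=2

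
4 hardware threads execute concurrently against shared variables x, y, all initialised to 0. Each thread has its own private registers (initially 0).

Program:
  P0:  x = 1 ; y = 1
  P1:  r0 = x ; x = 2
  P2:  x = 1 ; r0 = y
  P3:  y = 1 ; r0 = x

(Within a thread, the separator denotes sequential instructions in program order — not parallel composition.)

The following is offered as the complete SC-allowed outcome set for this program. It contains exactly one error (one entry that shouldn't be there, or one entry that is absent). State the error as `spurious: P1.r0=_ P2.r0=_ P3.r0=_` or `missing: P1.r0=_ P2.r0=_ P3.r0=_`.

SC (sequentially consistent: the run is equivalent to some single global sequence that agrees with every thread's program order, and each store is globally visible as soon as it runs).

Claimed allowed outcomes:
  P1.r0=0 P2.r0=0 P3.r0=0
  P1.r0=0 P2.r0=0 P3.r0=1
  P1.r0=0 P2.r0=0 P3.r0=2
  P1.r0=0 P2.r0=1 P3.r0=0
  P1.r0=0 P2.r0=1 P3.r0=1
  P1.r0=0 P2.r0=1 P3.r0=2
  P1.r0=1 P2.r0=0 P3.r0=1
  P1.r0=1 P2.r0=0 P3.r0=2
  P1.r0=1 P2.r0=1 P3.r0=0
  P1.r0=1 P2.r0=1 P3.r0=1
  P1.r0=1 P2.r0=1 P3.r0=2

outcome vector order: (P1.r0,P2.r0,P3.r0)
under SC → 001 002 010 011 012 101 102 110 111 112
claimed∖SC = {000}

spurious: P1.r0=0 P2.r0=0 P3.r0=0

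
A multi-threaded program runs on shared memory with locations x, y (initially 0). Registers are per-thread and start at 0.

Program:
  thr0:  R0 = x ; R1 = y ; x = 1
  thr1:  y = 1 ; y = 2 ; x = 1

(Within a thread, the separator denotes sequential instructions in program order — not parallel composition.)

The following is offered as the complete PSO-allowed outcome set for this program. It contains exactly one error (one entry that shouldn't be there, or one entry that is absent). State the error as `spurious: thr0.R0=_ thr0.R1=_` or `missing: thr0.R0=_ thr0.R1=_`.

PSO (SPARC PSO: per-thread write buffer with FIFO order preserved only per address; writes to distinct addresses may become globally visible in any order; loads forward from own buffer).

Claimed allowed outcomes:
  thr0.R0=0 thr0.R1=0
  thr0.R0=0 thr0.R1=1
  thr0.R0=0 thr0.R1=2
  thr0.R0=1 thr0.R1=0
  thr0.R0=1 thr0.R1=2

outcome vector order: (thr0.R0,thr0.R1)
under PSO → 00 01 02 10 11 12
PSO∖claimed = {11}

missing: thr0.R0=1 thr0.R1=1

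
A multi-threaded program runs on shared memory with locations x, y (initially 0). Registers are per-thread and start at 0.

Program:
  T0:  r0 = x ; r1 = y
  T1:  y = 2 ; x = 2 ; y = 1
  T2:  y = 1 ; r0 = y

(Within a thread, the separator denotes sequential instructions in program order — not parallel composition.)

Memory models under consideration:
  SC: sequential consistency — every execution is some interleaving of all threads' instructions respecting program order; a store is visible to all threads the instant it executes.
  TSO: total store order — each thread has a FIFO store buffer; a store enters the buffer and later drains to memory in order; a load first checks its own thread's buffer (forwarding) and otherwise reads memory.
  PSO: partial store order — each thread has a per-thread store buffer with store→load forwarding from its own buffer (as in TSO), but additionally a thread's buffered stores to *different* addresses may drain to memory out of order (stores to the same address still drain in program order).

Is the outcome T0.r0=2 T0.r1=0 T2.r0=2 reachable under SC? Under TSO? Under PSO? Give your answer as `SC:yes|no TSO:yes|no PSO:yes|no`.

outcome vector order: (T0.r0,T0.r1,T2.r0)
[SC] allowed = {<0 0 1> <0 0 2> <0 1 1> <0 1 2> <0 2 1> <0 2 2> <2 1 1> <2 1 2> <2 2 1> <2 2 2>}
[TSO] allowed = {<0 0 1> <0 0 2> <0 1 1> <0 1 2> <0 2 1> <0 2 2> <2 1 1> <2 1 2> <2 2 1> <2 2 2>}
[PSO] allowed = {<0 0 1> <0 0 2> <0 1 1> <0 1 2> <0 2 1> <0 2 2> <2 0 1> <2 0 2> <2 1 1> <2 1 2> <2 2 1> <2 2 2>}
target <2 0 2> ∈ {PSO}

SC:no TSO:no PSO:yes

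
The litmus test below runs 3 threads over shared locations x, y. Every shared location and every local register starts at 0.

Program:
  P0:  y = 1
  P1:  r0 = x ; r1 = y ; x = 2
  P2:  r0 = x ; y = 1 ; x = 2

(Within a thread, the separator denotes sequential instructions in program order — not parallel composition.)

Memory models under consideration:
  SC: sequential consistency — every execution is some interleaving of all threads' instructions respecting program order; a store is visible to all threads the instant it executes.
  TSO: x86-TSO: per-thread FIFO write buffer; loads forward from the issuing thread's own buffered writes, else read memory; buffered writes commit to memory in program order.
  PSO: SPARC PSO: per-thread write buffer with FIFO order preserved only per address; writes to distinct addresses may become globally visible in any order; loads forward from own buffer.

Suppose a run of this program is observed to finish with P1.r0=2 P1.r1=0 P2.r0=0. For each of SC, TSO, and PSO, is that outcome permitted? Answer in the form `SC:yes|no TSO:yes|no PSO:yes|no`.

outcome vector order: (P1.r0,P1.r1,P2.r0)
SC: 5 outcomes — {(0,0,0) (0,0,2) (0,1,0) (0,1,2) (2,1,0)}
TSO: 5 outcomes — {(0,0,0) (0,0,2) (0,1,0) (0,1,2) (2,1,0)}
PSO: 6 outcomes — {(0,0,0) (0,0,2) (0,1,0) (0,1,2) (2,0,0) (2,1,0)}
target (2,0,0) ∈ {PSO}

SC:no TSO:no PSO:yes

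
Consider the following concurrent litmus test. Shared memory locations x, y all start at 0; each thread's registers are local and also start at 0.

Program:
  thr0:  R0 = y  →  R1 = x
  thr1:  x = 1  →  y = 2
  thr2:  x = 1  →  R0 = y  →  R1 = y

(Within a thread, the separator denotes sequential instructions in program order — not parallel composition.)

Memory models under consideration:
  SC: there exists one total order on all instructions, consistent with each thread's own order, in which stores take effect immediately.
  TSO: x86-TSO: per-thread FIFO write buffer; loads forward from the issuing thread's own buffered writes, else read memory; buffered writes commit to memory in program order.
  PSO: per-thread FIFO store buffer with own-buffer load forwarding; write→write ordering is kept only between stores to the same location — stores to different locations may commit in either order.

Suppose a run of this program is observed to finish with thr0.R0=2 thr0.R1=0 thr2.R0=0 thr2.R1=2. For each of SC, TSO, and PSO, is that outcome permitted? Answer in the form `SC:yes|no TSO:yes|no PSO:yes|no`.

SC:no TSO:no PSO:yes

outcome vector order: (thr0.R0,thr0.R1,thr2.R0,thr2.R1)
SC (9): <0 0 0 0> <0 0 0 2> <0 0 2 2> <0 1 0 0> <0 1 0 2> <0 1 2 2> <2 1 0 0> <2 1 0 2> <2 1 2 2>
TSO (9): <0 0 0 0> <0 0 0 2> <0 0 2 2> <0 1 0 0> <0 1 0 2> <0 1 2 2> <2 1 0 0> <2 1 0 2> <2 1 2 2>
PSO (12): <0 0 0 0> <0 0 0 2> <0 0 2 2> <0 1 0 0> <0 1 0 2> <0 1 2 2> <2 0 0 0> <2 0 0 2> <2 0 2 2> <2 1 0 0> <2 1 0 2> <2 1 2 2>
target <2 0 0 2> ∈ {PSO}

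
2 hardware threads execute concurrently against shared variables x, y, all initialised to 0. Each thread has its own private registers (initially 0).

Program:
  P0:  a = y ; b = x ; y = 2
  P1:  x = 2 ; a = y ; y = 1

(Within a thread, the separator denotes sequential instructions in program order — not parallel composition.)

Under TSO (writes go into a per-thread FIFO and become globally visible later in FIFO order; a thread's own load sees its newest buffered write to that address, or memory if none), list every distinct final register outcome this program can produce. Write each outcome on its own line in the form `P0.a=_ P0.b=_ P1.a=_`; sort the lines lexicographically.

P0.a=0 P0.b=0 P1.a=0
P0.a=0 P0.b=0 P1.a=2
P0.a=0 P0.b=2 P1.a=0
P0.a=0 P0.b=2 P1.a=2
P0.a=1 P0.b=2 P1.a=0

outcome vector order: (P0.a,P0.b,P1.a)
|TSO outcomes| = 5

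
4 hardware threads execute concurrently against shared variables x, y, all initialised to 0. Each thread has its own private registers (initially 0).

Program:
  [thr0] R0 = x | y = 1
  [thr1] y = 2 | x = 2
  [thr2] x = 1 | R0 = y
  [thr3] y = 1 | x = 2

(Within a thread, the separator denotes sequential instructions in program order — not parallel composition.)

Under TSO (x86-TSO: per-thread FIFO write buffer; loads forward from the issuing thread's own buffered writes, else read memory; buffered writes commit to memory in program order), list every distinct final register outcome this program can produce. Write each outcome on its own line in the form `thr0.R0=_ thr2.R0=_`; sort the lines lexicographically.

thr0.R0=0 thr2.R0=0
thr0.R0=0 thr2.R0=1
thr0.R0=0 thr2.R0=2
thr0.R0=1 thr2.R0=0
thr0.R0=1 thr2.R0=1
thr0.R0=1 thr2.R0=2
thr0.R0=2 thr2.R0=0
thr0.R0=2 thr2.R0=1
thr0.R0=2 thr2.R0=2

outcome vector order: (thr0.R0,thr2.R0)
|TSO outcomes| = 9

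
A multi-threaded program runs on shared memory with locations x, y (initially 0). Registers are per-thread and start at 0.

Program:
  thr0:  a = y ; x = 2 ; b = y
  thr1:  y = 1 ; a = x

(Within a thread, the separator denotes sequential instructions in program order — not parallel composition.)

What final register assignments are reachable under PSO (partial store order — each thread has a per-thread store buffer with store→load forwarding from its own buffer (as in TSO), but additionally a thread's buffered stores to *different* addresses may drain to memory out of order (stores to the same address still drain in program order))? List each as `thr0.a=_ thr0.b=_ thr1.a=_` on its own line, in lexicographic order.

outcome vector order: (thr0.a,thr0.b,thr1.a)
|PSO outcomes| = 6

thr0.a=0 thr0.b=0 thr1.a=0
thr0.a=0 thr0.b=0 thr1.a=2
thr0.a=0 thr0.b=1 thr1.a=0
thr0.a=0 thr0.b=1 thr1.a=2
thr0.a=1 thr0.b=1 thr1.a=0
thr0.a=1 thr0.b=1 thr1.a=2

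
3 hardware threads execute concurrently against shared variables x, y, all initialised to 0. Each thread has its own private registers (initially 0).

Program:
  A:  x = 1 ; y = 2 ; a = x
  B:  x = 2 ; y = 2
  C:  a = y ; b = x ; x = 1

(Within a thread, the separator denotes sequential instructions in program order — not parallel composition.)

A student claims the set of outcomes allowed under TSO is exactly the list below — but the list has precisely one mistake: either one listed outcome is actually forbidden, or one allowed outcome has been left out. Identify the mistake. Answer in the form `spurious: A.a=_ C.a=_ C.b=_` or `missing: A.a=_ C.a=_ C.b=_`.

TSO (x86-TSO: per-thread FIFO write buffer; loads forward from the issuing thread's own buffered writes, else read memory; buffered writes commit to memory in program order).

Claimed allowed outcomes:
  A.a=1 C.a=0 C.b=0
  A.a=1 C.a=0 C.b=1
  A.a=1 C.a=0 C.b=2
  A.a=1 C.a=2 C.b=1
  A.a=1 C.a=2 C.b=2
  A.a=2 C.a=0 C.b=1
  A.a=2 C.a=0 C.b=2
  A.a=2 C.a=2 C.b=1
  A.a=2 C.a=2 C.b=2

missing: A.a=2 C.a=0 C.b=0

outcome vector order: (A.a,C.a,C.b)
TSO: 10 outcomes — {1/0/0, 1/0/1, 1/0/2, 1/2/1, 1/2/2, 2/0/0, 2/0/1, 2/0/2, 2/2/1, 2/2/2}
TSO∖claimed = {2/0/0}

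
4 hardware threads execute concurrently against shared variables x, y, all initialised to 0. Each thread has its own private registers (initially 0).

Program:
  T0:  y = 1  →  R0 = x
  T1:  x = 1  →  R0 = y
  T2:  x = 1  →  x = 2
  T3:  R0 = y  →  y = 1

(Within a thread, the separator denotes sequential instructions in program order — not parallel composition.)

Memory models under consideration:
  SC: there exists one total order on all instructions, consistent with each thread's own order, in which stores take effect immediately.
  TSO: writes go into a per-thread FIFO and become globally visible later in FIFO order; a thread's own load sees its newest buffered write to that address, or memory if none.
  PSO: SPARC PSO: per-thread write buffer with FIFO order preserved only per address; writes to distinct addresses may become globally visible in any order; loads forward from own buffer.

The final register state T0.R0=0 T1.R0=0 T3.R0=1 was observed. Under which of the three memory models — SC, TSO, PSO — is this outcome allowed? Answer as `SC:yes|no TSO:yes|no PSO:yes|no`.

outcome vector order: (T0.R0,T1.R0,T3.R0)
SC (10): 010 011 100 101 110 111 200 201 210 211
TSO (12): 000 001 010 011 100 101 110 111 200 201 210 211
PSO (12): 000 001 010 011 100 101 110 111 200 201 210 211
target 001 ∈ {TSO,PSO}

SC:no TSO:yes PSO:yes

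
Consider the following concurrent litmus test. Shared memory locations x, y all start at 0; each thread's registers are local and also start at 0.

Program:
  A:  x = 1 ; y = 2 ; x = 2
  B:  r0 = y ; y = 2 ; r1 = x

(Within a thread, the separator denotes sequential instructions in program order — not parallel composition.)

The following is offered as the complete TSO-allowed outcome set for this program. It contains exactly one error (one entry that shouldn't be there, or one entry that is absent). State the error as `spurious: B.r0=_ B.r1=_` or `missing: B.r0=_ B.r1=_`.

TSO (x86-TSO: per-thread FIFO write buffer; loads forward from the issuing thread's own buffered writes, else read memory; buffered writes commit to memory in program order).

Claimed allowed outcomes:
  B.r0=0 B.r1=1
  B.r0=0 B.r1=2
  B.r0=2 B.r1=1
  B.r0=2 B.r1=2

outcome vector order: (B.r0,B.r1)
under TSO → <0 0> <0 1> <0 2> <2 1> <2 2>
TSO∖claimed = {<0 0>}

missing: B.r0=0 B.r1=0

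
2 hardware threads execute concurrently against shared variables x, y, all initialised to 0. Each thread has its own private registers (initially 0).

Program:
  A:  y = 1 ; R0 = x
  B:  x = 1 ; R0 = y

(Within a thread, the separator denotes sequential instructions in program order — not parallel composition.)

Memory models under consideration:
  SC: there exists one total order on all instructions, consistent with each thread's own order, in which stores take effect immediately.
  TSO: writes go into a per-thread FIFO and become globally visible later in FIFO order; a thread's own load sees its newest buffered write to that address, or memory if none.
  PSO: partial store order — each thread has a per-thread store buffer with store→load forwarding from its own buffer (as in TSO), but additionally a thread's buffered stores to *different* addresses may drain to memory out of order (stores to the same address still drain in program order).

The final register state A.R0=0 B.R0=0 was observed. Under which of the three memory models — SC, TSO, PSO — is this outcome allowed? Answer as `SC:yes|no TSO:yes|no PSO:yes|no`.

SC:no TSO:yes PSO:yes

outcome vector order: (A.R0,B.R0)
SC (3): 01 10 11
TSO (4): 00 01 10 11
PSO (4): 00 01 10 11
target 00 ∈ {TSO,PSO}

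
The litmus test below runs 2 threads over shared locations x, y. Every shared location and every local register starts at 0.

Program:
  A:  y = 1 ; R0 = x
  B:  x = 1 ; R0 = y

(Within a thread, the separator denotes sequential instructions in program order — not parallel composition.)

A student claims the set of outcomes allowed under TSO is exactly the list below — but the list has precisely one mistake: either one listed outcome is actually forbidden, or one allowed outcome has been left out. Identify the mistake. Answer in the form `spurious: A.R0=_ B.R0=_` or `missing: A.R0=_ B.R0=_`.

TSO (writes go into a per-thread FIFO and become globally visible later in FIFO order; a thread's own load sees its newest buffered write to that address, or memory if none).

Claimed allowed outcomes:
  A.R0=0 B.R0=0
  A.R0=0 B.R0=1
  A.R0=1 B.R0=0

outcome vector order: (A.R0,B.R0)
[TSO] allowed = {<0 0>, <0 1>, <1 0>, <1 1>}
TSO∖claimed = {<1 1>}

missing: A.R0=1 B.R0=1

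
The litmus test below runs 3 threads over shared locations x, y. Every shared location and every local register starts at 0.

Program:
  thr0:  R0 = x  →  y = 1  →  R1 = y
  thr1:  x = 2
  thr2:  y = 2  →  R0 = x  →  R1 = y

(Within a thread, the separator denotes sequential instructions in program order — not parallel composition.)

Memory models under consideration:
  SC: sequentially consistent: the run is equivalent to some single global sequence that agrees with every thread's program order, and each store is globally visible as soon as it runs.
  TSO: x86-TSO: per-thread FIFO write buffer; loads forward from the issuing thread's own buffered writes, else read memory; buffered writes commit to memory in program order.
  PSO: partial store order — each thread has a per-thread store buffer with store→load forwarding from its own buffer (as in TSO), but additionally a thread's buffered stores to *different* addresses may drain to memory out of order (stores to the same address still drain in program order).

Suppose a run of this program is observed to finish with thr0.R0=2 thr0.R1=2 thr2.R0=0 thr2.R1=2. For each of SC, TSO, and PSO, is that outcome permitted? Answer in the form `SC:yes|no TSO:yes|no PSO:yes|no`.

SC:no TSO:yes PSO:yes

outcome vector order: (thr0.R0,thr0.R1,thr2.R0,thr2.R1)
[SC] allowed = {(0,1,0,1), (0,1,0,2), (0,1,2,1), (0,1,2,2), (0,2,0,2), (0,2,2,2), (2,1,0,1), (2,1,0,2), (2,1,2,1), (2,1,2,2), (2,2,2,2)}
[TSO] allowed = {(0,1,0,1), (0,1,0,2), (0,1,2,1), (0,1,2,2), (0,2,0,2), (0,2,2,2), (2,1,0,1), (2,1,0,2), (2,1,2,1), (2,1,2,2), (2,2,0,2), (2,2,2,2)}
[PSO] allowed = {(0,1,0,1), (0,1,0,2), (0,1,2,1), (0,1,2,2), (0,2,0,2), (0,2,2,2), (2,1,0,1), (2,1,0,2), (2,1,2,1), (2,1,2,2), (2,2,0,2), (2,2,2,2)}
target (2,2,0,2) ∈ {TSO,PSO}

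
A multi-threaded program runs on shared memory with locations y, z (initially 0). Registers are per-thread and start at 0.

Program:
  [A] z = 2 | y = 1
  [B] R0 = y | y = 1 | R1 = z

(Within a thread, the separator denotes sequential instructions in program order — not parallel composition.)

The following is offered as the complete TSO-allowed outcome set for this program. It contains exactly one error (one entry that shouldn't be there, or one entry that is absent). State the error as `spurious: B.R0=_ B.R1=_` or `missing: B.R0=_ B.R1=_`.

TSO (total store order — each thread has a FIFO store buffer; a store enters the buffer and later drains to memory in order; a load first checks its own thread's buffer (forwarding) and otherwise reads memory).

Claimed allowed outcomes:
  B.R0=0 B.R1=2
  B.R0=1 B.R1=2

outcome vector order: (B.R0,B.R1)
[TSO] allowed = {00; 02; 12}
TSO∖claimed = {00}

missing: B.R0=0 B.R1=0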